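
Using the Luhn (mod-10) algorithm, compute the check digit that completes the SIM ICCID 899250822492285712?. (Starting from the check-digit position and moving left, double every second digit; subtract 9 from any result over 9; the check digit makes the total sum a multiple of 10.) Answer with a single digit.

6

Partial digits right→left: 2 1 7 5 8 2 2 9 4 2 2 8 0 5 2 9 9 8
Double every second digit counting from the check-digit position (so the 1st, 3rd, 5th, ... of the partial from the right).
  doubled (with −9 where >9): 4 5 7 4 8 4 0 4 9 → sum 45
  kept as-is: 1 5 2 9 2 8 5 9 8 → sum 49
Total = 45 + 49 = 94.
Check digit = (10 − (94 mod 10)) mod 10 = 6.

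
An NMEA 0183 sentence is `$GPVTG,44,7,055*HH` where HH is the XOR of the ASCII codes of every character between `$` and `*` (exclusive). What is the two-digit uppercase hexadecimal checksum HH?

79

XOR the ASCII codes of the payload characters:
  'G' = 0x47 → acc = 0x47
  'P' = 0x50 → acc = 0x17
  'V' = 0x56 → acc = 0x41
  'T' = 0x54 → acc = 0x15
  'G' = 0x47 → acc = 0x52
  ',' = 0x2C → acc = 0x7E
  '4' = 0x34 → acc = 0x4A
  '4' = 0x34 → acc = 0x7E
  ',' = 0x2C → acc = 0x52
  '7' = 0x37 → acc = 0x65
  ',' = 0x2C → acc = 0x49
  '0' = 0x30 → acc = 0x79
  '5' = 0x35 → acc = 0x4C
  '5' = 0x35 → acc = 0x79
Checksum = 0x79.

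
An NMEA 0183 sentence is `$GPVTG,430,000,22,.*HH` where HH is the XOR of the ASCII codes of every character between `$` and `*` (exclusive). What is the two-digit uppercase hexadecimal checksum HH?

XOR the ASCII codes of the payload characters:
  'G' = 0x47 → acc = 0x47
  'P' = 0x50 → acc = 0x17
  'V' = 0x56 → acc = 0x41
  'T' = 0x54 → acc = 0x15
  'G' = 0x47 → acc = 0x52
  ',' = 0x2C → acc = 0x7E
  '4' = 0x34 → acc = 0x4A
  '3' = 0x33 → acc = 0x79
  '0' = 0x30 → acc = 0x49
  ',' = 0x2C → acc = 0x65
  '0' = 0x30 → acc = 0x55
  '0' = 0x30 → acc = 0x65
  '0' = 0x30 → acc = 0x55
  ',' = 0x2C → acc = 0x79
  '2' = 0x32 → acc = 0x4B
  '2' = 0x32 → acc = 0x79
  ',' = 0x2C → acc = 0x55
  '.' = 0x2E → acc = 0x7B
Checksum = 0x7B.

7B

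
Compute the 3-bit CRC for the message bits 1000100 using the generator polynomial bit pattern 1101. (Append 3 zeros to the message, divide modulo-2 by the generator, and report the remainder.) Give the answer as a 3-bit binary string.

Append 3 zeros: 1000100000. Divide by 1101 (XOR where the leading bit is 1):
  pos 0: 1000 XOR 1101 = 0101
  pos 1: 1011 XOR 1101 = 0110
  pos 2: 1100 XOR 1101 = 0001
  pos 5: 1000 XOR 1101 = 0101
  pos 6: 1010 XOR 1101 = 0111
Remainder (last 3 bits) = 111. This is the CRC / FCS.

111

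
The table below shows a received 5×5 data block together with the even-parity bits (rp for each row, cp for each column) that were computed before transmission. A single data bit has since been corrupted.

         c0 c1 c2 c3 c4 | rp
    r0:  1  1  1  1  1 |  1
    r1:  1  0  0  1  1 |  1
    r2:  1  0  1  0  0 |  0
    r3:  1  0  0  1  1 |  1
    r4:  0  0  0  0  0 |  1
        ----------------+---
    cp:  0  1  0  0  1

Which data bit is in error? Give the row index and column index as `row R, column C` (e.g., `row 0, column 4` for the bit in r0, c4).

Recompute each row's even parity and compare to rp:
  r0: data parity 1, sent rp 1 → ok
  r1: data parity 1, sent rp 1 → ok
  r2: data parity 0, sent rp 0 → ok
  r3: data parity 1, sent rp 1 → ok
  r4: data parity 0, sent rp 1 → mismatch
Recompute each column's even parity and compare to cp:
  c0: data parity 0, sent cp 0 → ok
  c1: data parity 1, sent cp 1 → ok
  c2: data parity 0, sent cp 0 → ok
  c3: data parity 1, sent cp 0 → mismatch
  c4: data parity 1, sent cp 1 → ok
Exactly one row (r4) and one column (c3) fail → the flipped bit is at their intersection.

row 4, column 3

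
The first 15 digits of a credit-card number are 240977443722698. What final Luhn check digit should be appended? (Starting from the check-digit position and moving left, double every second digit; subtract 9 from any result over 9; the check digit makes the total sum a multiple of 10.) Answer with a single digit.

1

Partial digits right→left: 8 9 6 2 2 7 3 4 4 7 7 9 0 4 2
Double every second digit counting from the check-digit position (so the 1st, 3rd, 5th, ... of the partial from the right).
  doubled (with −9 where >9): 7 3 4 6 8 5 0 4 → sum 37
  kept as-is: 9 2 7 4 7 9 4 → sum 42
Total = 37 + 42 = 79.
Check digit = (10 − (79 mod 10)) mod 10 = 1.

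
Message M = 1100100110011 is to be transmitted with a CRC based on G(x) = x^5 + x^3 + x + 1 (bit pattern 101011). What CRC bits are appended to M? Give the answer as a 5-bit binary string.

01011

Append 5 zeros: 110010011001100000. Divide by 101011 (XOR where the leading bit is 1):
  pos 0: 110010 XOR 101011 = 011001
  pos 1: 110010 XOR 101011 = 011001
  pos 2: 110011 XOR 101011 = 011000
  pos 3: 110001 XOR 101011 = 011010
  pos 4: 110100 XOR 101011 = 011111
  pos 5: 111110 XOR 101011 = 010101
  pos 6: 101011 XOR 101011 = 000000
  pos 12: 100000 XOR 101011 = 001011
Remainder (last 5 bits) = 01011. This is the CRC / FCS.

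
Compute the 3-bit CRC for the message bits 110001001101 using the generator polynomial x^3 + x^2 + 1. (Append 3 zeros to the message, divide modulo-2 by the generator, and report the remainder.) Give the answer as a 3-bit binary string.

Append 3 zeros: 110001001101000. Divide by 1101 (XOR where the leading bit is 1):
  pos 0: 1100 XOR 1101 = 0001
  pos 3: 1010 XOR 1101 = 0111
  pos 4: 1110 XOR 1101 = 0011
  pos 6: 1111 XOR 1101 = 0010
  pos 8: 1001 XOR 1101 = 0100
  pos 9: 1000 XOR 1101 = 0101
  pos 10: 1010 XOR 1101 = 0111
  pos 11: 1110 XOR 1101 = 0011
Remainder (last 3 bits) = 011. This is the CRC / FCS.

011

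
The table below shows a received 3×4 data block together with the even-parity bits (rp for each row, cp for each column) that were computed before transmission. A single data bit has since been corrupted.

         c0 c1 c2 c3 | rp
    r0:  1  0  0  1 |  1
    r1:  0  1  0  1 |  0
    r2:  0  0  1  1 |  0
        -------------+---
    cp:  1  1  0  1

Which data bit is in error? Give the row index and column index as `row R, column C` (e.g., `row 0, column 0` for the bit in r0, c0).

row 0, column 2

Recompute each row's even parity and compare to rp:
  r0: data parity 0, sent rp 1 → mismatch
  r1: data parity 0, sent rp 0 → ok
  r2: data parity 0, sent rp 0 → ok
Recompute each column's even parity and compare to cp:
  c0: data parity 1, sent cp 1 → ok
  c1: data parity 1, sent cp 1 → ok
  c2: data parity 1, sent cp 0 → mismatch
  c3: data parity 1, sent cp 1 → ok
Exactly one row (r0) and one column (c2) fail → the flipped bit is at their intersection.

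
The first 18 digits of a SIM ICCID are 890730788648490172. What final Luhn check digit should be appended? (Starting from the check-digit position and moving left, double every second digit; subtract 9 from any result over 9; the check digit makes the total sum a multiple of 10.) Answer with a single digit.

3

Partial digits right→left: 2 7 1 0 9 4 8 4 6 8 8 7 0 3 7 0 9 8
Double every second digit counting from the check-digit position (so the 1st, 3rd, 5th, ... of the partial from the right).
  doubled (with −9 where >9): 4 2 9 7 3 7 0 5 9 → sum 46
  kept as-is: 7 0 4 4 8 7 3 0 8 → sum 41
Total = 46 + 41 = 87.
Check digit = (10 − (87 mod 10)) mod 10 = 3.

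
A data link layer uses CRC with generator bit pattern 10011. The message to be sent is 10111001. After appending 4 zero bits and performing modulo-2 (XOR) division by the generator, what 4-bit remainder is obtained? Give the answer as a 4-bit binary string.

Append 4 zeros: 101110010000. Divide by 10011 (XOR where the leading bit is 1):
  pos 0: 10111 XOR 10011 = 00100
  pos 2: 10000 XOR 10011 = 00011
  pos 5: 11100 XOR 10011 = 01111
  pos 6: 11110 XOR 10011 = 01101
  pos 7: 11010 XOR 10011 = 01001
Remainder (last 4 bits) = 1001. This is the CRC / FCS.

1001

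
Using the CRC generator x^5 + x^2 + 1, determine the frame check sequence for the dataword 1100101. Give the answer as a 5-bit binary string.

00111

Append 5 zeros: 110010100000. Divide by 100101 (XOR where the leading bit is 1):
  pos 0: 110010 XOR 100101 = 010111
  pos 1: 101111 XOR 100101 = 001010
  pos 3: 101000 XOR 100101 = 001101
  pos 5: 110100 XOR 100101 = 010001
  pos 6: 100010 XOR 100101 = 000111
Remainder (last 5 bits) = 00111. This is the CRC / FCS.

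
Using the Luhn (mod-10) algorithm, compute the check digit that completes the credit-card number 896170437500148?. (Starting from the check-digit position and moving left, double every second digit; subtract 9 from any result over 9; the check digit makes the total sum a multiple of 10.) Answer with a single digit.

1

Partial digits right→left: 8 4 1 0 0 5 7 3 4 0 7 1 6 9 8
Double every second digit counting from the check-digit position (so the 1st, 3rd, 5th, ... of the partial from the right).
  doubled (with −9 where >9): 7 2 0 5 8 5 3 7 → sum 37
  kept as-is: 4 0 5 3 0 1 9 → sum 22
Total = 37 + 22 = 59.
Check digit = (10 − (59 mod 10)) mod 10 = 1.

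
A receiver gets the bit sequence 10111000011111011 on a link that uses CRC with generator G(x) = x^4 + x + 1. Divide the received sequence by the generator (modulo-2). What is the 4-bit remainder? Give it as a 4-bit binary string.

0000

Modulo-2 division of 10111000011111011 by 10011:
  pos 0: 10111 XOR 10011 = 00100
  pos 2: 10000 XOR 10011 = 00011
  pos 5: 11001 XOR 10011 = 01010
  pos 6: 10101 XOR 10011 = 00110
  pos 8: 11011 XOR 10011 = 01000
  pos 9: 10001 XOR 10011 = 00010
  pos 12: 10011 XOR 10011 = 00000
Remainder = 0000 (zero — the frame passes the CRC check).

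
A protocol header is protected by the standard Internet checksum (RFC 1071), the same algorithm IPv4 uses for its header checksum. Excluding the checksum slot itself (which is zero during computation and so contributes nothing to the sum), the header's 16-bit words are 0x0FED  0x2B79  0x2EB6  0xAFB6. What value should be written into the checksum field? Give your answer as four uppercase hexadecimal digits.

One's-complement addition (fold any carry out of bit 15 back into bit 0):
  0x0FED + 0x2B79 = 0x03B66
  0x3B66 + 0x2EB6 = 0x06A1C
  0x6A1C + 0xAFB6 = 0x119D2 → wrap carry → 0x19D3
One's-complement sum = 0x19D3.
Checksum = ~0x19D3 & 0xFFFF = 0xE62C.

E62C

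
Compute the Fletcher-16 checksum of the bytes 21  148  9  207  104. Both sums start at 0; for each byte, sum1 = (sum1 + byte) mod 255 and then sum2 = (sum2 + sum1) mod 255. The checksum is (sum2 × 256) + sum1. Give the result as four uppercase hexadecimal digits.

DEEA

Running sums (mod 255):
  after byte 0 (21): sum1=21, sum2=21
  after byte 1 (148): sum1=169, sum2=190
  after byte 2 (9): sum1=178, sum2=113
  after byte 3 (207): sum1=130, sum2=243
  after byte 4 (104): sum1=234, sum2=222
Checksum = sum2·256 + sum1 = 222·256 + 234 = 57066 = 0xDEEA.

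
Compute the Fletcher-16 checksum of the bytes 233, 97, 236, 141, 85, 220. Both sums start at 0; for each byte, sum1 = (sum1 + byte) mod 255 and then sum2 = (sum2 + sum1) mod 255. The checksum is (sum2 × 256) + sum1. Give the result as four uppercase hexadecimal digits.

46F7

Running sums (mod 255):
  after byte 0 (233): sum1=233, sum2=233
  after byte 1 (97): sum1=75, sum2=53
  after byte 2 (236): sum1=56, sum2=109
  after byte 3 (141): sum1=197, sum2=51
  after byte 4 (85): sum1=27, sum2=78
  after byte 5 (220): sum1=247, sum2=70
Checksum = sum2·256 + sum1 = 70·256 + 247 = 18167 = 0x46F7.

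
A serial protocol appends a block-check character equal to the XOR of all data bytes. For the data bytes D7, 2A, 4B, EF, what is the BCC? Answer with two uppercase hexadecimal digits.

XOR the bytes together:
  start with 0xD7
  0xD7 ⊕ 0x2A = 0xFD
  0xFD ⊕ 0x4B = 0xB6
  0xB6 ⊕ 0xEF = 0x59

59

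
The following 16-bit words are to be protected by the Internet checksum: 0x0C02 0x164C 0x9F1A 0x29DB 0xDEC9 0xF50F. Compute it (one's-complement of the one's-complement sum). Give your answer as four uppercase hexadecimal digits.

One's-complement addition (fold any carry out of bit 15 back into bit 0):
  0x0C02 + 0x164C = 0x0224E
  0x224E + 0x9F1A = 0x0C168
  0xC168 + 0x29DB = 0x0EB43
  0xEB43 + 0xDEC9 = 0x1CA0C → wrap carry → 0xCA0D
  0xCA0D + 0xF50F = 0x1BF1C → wrap carry → 0xBF1D
One's-complement sum = 0xBF1D.
Checksum = ~0xBF1D & 0xFFFF = 0x40E2.

40E2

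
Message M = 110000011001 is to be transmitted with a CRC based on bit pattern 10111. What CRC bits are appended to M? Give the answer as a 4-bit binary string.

Append 4 zeros: 1100000110010000. Divide by 10111 (XOR where the leading bit is 1):
  pos 0: 11000 XOR 10111 = 01111
  pos 1: 11110 XOR 10111 = 01001
  pos 2: 10010 XOR 10111 = 00101
  pos 4: 10111 XOR 10111 = 00000
  pos 11: 10000 XOR 10111 = 00111
Remainder (last 4 bits) = 0111. This is the CRC / FCS.

0111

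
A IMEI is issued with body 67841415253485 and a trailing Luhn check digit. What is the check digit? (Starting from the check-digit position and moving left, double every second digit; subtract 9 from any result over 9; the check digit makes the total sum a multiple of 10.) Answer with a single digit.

Partial digits right→left: 5 8 4 3 5 2 5 1 4 1 4 8 7 6
Double every second digit counting from the check-digit position (so the 1st, 3rd, 5th, ... of the partial from the right).
  doubled (with −9 where >9): 1 8 1 1 8 8 5 → sum 32
  kept as-is: 8 3 2 1 1 8 6 → sum 29
Total = 32 + 29 = 61.
Check digit = (10 − (61 mod 10)) mod 10 = 9.

9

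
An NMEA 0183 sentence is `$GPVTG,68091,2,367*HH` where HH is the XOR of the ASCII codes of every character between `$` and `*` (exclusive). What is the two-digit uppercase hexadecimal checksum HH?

XOR the ASCII codes of the payload characters:
  'G' = 0x47 → acc = 0x47
  'P' = 0x50 → acc = 0x17
  'V' = 0x56 → acc = 0x41
  'T' = 0x54 → acc = 0x15
  'G' = 0x47 → acc = 0x52
  ',' = 0x2C → acc = 0x7E
  '6' = 0x36 → acc = 0x48
  '8' = 0x38 → acc = 0x70
  '0' = 0x30 → acc = 0x40
  '9' = 0x39 → acc = 0x79
  '1' = 0x31 → acc = 0x48
  ',' = 0x2C → acc = 0x64
  '2' = 0x32 → acc = 0x56
  ',' = 0x2C → acc = 0x7A
  '3' = 0x33 → acc = 0x49
  '6' = 0x36 → acc = 0x7F
  '7' = 0x37 → acc = 0x48
Checksum = 0x48.

48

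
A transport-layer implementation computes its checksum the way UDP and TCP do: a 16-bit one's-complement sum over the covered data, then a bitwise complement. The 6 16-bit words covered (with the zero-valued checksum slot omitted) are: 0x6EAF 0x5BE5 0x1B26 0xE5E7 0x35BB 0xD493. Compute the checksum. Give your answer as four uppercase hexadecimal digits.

2A0E

One's-complement addition (fold any carry out of bit 15 back into bit 0):
  0x6EAF + 0x5BE5 = 0x0CA94
  0xCA94 + 0x1B26 = 0x0E5BA
  0xE5BA + 0xE5E7 = 0x1CBA1 → wrap carry → 0xCBA2
  0xCBA2 + 0x35BB = 0x1015D → wrap carry → 0x015E
  0x015E + 0xD493 = 0x0D5F1
One's-complement sum = 0xD5F1.
Checksum = ~0xD5F1 & 0xFFFF = 0x2A0E.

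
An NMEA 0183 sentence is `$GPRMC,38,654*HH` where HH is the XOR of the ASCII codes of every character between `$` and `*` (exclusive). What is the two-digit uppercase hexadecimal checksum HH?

XOR the ASCII codes of the payload characters:
  'G' = 0x47 → acc = 0x47
  'P' = 0x50 → acc = 0x17
  'R' = 0x52 → acc = 0x45
  'M' = 0x4D → acc = 0x08
  'C' = 0x43 → acc = 0x4B
  ',' = 0x2C → acc = 0x67
  '3' = 0x33 → acc = 0x54
  '8' = 0x38 → acc = 0x6C
  ',' = 0x2C → acc = 0x40
  '6' = 0x36 → acc = 0x76
  '5' = 0x35 → acc = 0x43
  '4' = 0x34 → acc = 0x77
Checksum = 0x77.

77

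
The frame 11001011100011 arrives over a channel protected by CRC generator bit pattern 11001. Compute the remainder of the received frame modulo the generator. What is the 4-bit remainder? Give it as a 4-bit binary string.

0000

Modulo-2 division of 11001011100011 by 11001:
  pos 0: 11001 XOR 11001 = 00000
  pos 6: 11100 XOR 11001 = 00101
  pos 8: 10101 XOR 11001 = 01100
  pos 9: 11001 XOR 11001 = 00000
Remainder = 0000 (zero — the frame passes the CRC check).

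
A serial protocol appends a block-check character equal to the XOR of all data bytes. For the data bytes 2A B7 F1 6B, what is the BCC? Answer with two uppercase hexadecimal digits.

07

XOR the bytes together:
  start with 0x2A
  0x2A ⊕ 0xB7 = 0x9D
  0x9D ⊕ 0xF1 = 0x6C
  0x6C ⊕ 0x6B = 0x07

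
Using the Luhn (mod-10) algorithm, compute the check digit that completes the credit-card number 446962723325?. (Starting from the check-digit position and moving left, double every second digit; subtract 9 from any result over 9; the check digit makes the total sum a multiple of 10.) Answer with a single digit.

0

Partial digits right→left: 5 2 3 3 2 7 2 6 9 6 4 4
Double every second digit counting from the check-digit position (so the 1st, 3rd, 5th, ... of the partial from the right).
  doubled (with −9 where >9): 1 6 4 4 9 8 → sum 32
  kept as-is: 2 3 7 6 6 4 → sum 28
Total = 32 + 28 = 60.
Check digit = (10 − (60 mod 10)) mod 10 = 0.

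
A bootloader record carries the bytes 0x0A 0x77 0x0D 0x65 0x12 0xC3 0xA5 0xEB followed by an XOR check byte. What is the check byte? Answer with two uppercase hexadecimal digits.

8A

XOR the bytes together:
  start with 0x0A
  0x0A ⊕ 0x77 = 0x7D
  0x7D ⊕ 0x0D = 0x70
  0x70 ⊕ 0x65 = 0x15
  0x15 ⊕ 0x12 = 0x07
  0x07 ⊕ 0xC3 = 0xC4
  0xC4 ⊕ 0xA5 = 0x61
  0x61 ⊕ 0xEB = 0x8A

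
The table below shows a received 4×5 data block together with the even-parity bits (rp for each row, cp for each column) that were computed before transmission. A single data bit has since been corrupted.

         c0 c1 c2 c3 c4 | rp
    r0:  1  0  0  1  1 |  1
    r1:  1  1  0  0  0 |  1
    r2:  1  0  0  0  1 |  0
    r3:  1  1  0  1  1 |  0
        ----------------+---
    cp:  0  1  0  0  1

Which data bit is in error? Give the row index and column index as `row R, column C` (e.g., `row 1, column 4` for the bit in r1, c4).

Recompute each row's even parity and compare to rp:
  r0: data parity 1, sent rp 1 → ok
  r1: data parity 0, sent rp 1 → mismatch
  r2: data parity 0, sent rp 0 → ok
  r3: data parity 0, sent rp 0 → ok
Recompute each column's even parity and compare to cp:
  c0: data parity 0, sent cp 0 → ok
  c1: data parity 0, sent cp 1 → mismatch
  c2: data parity 0, sent cp 0 → ok
  c3: data parity 0, sent cp 0 → ok
  c4: data parity 1, sent cp 1 → ok
Exactly one row (r1) and one column (c1) fail → the flipped bit is at their intersection.

row 1, column 1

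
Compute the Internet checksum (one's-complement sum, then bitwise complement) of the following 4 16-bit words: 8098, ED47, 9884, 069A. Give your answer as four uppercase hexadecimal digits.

F300

One's-complement addition (fold any carry out of bit 15 back into bit 0):
  0x8098 + 0xED47 = 0x16DDF → wrap carry → 0x6DE0
  0x6DE0 + 0x9884 = 0x10664 → wrap carry → 0x0665
  0x0665 + 0x069A = 0x00CFF
One's-complement sum = 0x0CFF.
Checksum = ~0x0CFF & 0xFFFF = 0xF300.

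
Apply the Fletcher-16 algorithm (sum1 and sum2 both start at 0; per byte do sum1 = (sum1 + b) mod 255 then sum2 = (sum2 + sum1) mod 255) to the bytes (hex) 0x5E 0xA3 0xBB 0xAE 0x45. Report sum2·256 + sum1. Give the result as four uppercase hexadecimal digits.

Running sums (mod 255):
  after byte 0 (0x5E): sum1=94, sum2=94
  after byte 1 (0xA3): sum1=2, sum2=96
  after byte 2 (0xBB): sum1=189, sum2=30
  after byte 3 (0xAE): sum1=108, sum2=138
  after byte 4 (0x45): sum1=177, sum2=60
Checksum = sum2·256 + sum1 = 60·256 + 177 = 15537 = 0x3CB1.

3CB1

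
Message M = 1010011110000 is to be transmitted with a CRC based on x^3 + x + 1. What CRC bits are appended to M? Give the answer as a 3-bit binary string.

011

Append 3 zeros: 1010011110000000. Divide by 1011 (XOR where the leading bit is 1):
  pos 0: 1010 XOR 1011 = 0001
  pos 3: 1011 XOR 1011 = 0000
  pos 7: 1100 XOR 1011 = 0111
  pos 8: 1110 XOR 1011 = 0101
  pos 9: 1010 XOR 1011 = 0001
  pos 12: 1000 XOR 1011 = 0011
Remainder (last 3 bits) = 011. This is the CRC / FCS.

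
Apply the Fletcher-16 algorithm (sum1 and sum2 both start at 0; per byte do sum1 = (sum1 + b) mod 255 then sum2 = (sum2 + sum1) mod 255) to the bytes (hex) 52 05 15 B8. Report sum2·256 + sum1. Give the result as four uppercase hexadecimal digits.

3B25

Running sums (mod 255):
  after byte 0 (52): sum1=82, sum2=82
  after byte 1 (05): sum1=87, sum2=169
  after byte 2 (15): sum1=108, sum2=22
  after byte 3 (B8): sum1=37, sum2=59
Checksum = sum2·256 + sum1 = 59·256 + 37 = 15141 = 0x3B25.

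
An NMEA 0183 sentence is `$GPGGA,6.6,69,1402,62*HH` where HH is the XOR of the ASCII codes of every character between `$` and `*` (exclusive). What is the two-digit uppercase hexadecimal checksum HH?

74

XOR the ASCII codes of the payload characters:
  'G' = 0x47 → acc = 0x47
  'P' = 0x50 → acc = 0x17
  'G' = 0x47 → acc = 0x50
  'G' = 0x47 → acc = 0x17
  'A' = 0x41 → acc = 0x56
  ',' = 0x2C → acc = 0x7A
  '6' = 0x36 → acc = 0x4C
  '.' = 0x2E → acc = 0x62
  '6' = 0x36 → acc = 0x54
  ',' = 0x2C → acc = 0x78
  '6' = 0x36 → acc = 0x4E
  '9' = 0x39 → acc = 0x77
  ',' = 0x2C → acc = 0x5B
  '1' = 0x31 → acc = 0x6A
  '4' = 0x34 → acc = 0x5E
  '0' = 0x30 → acc = 0x6E
  '2' = 0x32 → acc = 0x5C
  ',' = 0x2C → acc = 0x70
  '6' = 0x36 → acc = 0x46
  '2' = 0x32 → acc = 0x74
Checksum = 0x74.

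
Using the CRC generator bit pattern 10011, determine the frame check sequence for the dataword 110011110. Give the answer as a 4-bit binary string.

Append 4 zeros: 1100111100000. Divide by 10011 (XOR where the leading bit is 1):
  pos 0: 11001 XOR 10011 = 01010
  pos 1: 10101 XOR 10011 = 00110
  pos 3: 11011 XOR 10011 = 01000
  pos 4: 10000 XOR 10011 = 00011
  pos 7: 11000 XOR 10011 = 01011
  pos 8: 10110 XOR 10011 = 00101
Remainder (last 4 bits) = 0101. This is the CRC / FCS.

0101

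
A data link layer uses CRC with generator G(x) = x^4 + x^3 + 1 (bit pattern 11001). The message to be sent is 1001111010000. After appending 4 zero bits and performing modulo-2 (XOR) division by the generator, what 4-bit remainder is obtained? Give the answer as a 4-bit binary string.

Append 4 zeros: 10011110100000000. Divide by 11001 (XOR where the leading bit is 1):
  pos 0: 10011 XOR 11001 = 01010
  pos 1: 10101 XOR 11001 = 01100
  pos 2: 11001 XOR 11001 = 00000
  pos 8: 10000 XOR 11001 = 01001
  pos 9: 10010 XOR 11001 = 01011
  pos 10: 10110 XOR 11001 = 01111
  pos 11: 11110 XOR 11001 = 00111
Remainder (last 4 bits) = 1110. This is the CRC / FCS.

1110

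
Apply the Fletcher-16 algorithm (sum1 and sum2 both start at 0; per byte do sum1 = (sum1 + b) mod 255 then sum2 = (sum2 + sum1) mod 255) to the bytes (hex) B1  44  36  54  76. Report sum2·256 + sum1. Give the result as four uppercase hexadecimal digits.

Running sums (mod 255):
  after byte 0 (B1): sum1=177, sum2=177
  after byte 1 (44): sum1=245, sum2=167
  after byte 2 (36): sum1=44, sum2=211
  after byte 3 (54): sum1=128, sum2=84
  after byte 4 (76): sum1=246, sum2=75
Checksum = sum2·256 + sum1 = 75·256 + 246 = 19446 = 0x4BF6.

4BF6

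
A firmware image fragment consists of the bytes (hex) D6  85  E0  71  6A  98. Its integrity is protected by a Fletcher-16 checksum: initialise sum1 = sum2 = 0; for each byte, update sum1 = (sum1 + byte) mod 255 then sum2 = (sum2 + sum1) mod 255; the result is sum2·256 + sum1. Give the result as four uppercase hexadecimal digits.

E9B1

Running sums (mod 255):
  after byte 0 (D6): sum1=214, sum2=214
  after byte 1 (85): sum1=92, sum2=51
  after byte 2 (E0): sum1=61, sum2=112
  after byte 3 (71): sum1=174, sum2=31
  after byte 4 (6A): sum1=25, sum2=56
  after byte 5 (98): sum1=177, sum2=233
Checksum = sum2·256 + sum1 = 233·256 + 177 = 59825 = 0xE9B1.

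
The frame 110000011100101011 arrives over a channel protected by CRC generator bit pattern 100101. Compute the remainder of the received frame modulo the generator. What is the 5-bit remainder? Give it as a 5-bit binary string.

00000

Modulo-2 division of 110000011100101011 by 100101:
  pos 0: 110000 XOR 100101 = 010101
  pos 1: 101010 XOR 100101 = 001111
  pos 3: 111111 XOR 100101 = 011010
  pos 4: 110101 XOR 100101 = 010000
  pos 5: 100000 XOR 100101 = 000101
  pos 8: 101010 XOR 100101 = 001111
  pos 10: 111110 XOR 100101 = 011011
  pos 11: 110111 XOR 100101 = 010010
  pos 12: 100101 XOR 100101 = 000000
Remainder = 00000 (zero — the frame passes the CRC check).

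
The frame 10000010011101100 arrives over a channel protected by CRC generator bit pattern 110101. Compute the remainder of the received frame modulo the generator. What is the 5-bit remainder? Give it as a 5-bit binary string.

Modulo-2 division of 10000010011101100 by 110101:
  pos 0: 100000 XOR 110101 = 010101
  pos 1: 101011 XOR 110101 = 011110
  pos 2: 111100 XOR 110101 = 001001
  pos 4: 100101 XOR 110101 = 010000
  pos 5: 100001 XOR 110101 = 010100
  pos 6: 101001 XOR 110101 = 011100
  pos 7: 111000 XOR 110101 = 001101
  pos 9: 110111 XOR 110101 = 000010
Remainder = 01000 (nonzero — an error is detected).

01000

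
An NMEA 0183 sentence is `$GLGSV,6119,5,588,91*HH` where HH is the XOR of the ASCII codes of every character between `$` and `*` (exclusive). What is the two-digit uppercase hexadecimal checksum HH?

4E

XOR the ASCII codes of the payload characters:
  'G' = 0x47 → acc = 0x47
  'L' = 0x4C → acc = 0x0B
  'G' = 0x47 → acc = 0x4C
  'S' = 0x53 → acc = 0x1F
  'V' = 0x56 → acc = 0x49
  ',' = 0x2C → acc = 0x65
  '6' = 0x36 → acc = 0x53
  '1' = 0x31 → acc = 0x62
  '1' = 0x31 → acc = 0x53
  '9' = 0x39 → acc = 0x6A
  ',' = 0x2C → acc = 0x46
  '5' = 0x35 → acc = 0x73
  ',' = 0x2C → acc = 0x5F
  '5' = 0x35 → acc = 0x6A
  '8' = 0x38 → acc = 0x52
  '8' = 0x38 → acc = 0x6A
  ',' = 0x2C → acc = 0x46
  '9' = 0x39 → acc = 0x7F
  '1' = 0x31 → acc = 0x4E
Checksum = 0x4E.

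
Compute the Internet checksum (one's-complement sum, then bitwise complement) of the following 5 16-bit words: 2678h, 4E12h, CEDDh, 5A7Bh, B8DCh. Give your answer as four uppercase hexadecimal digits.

A93F

One's-complement addition (fold any carry out of bit 15 back into bit 0):
  0x2678 + 0x4E12 = 0x0748A
  0x748A + 0xCEDD = 0x14367 → wrap carry → 0x4368
  0x4368 + 0x5A7B = 0x09DE3
  0x9DE3 + 0xB8DC = 0x156BF → wrap carry → 0x56C0
One's-complement sum = 0x56C0.
Checksum = ~0x56C0 & 0xFFFF = 0xA93F.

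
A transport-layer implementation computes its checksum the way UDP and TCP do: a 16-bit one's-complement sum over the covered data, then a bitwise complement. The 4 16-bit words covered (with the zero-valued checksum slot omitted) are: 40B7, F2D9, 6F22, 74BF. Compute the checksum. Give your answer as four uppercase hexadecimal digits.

One's-complement addition (fold any carry out of bit 15 back into bit 0):
  0x40B7 + 0xF2D9 = 0x13390 → wrap carry → 0x3391
  0x3391 + 0x6F22 = 0x0A2B3
  0xA2B3 + 0x74BF = 0x11772 → wrap carry → 0x1773
One's-complement sum = 0x1773.
Checksum = ~0x1773 & 0xFFFF = 0xE88C.

E88C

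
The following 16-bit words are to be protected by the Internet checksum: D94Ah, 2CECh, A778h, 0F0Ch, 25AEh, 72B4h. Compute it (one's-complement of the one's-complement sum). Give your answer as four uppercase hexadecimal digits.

AAE1

One's-complement addition (fold any carry out of bit 15 back into bit 0):
  0xD94A + 0x2CEC = 0x10636 → wrap carry → 0x0637
  0x0637 + 0xA778 = 0x0ADAF
  0xADAF + 0x0F0C = 0x0BCBB
  0xBCBB + 0x25AE = 0x0E269
  0xE269 + 0x72B4 = 0x1551D → wrap carry → 0x551E
One's-complement sum = 0x551E.
Checksum = ~0x551E & 0xFFFF = 0xAAE1.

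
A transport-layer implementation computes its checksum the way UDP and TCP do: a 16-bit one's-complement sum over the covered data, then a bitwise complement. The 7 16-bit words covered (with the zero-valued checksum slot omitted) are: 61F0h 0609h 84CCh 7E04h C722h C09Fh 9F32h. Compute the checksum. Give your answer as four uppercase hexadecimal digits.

One's-complement addition (fold any carry out of bit 15 back into bit 0):
  0x61F0 + 0x0609 = 0x067F9
  0x67F9 + 0x84CC = 0x0ECC5
  0xECC5 + 0x7E04 = 0x16AC9 → wrap carry → 0x6ACA
  0x6ACA + 0xC722 = 0x131EC → wrap carry → 0x31ED
  0x31ED + 0xC09F = 0x0F28C
  0xF28C + 0x9F32 = 0x191BE → wrap carry → 0x91BF
One's-complement sum = 0x91BF.
Checksum = ~0x91BF & 0xFFFF = 0x6E40.

6E40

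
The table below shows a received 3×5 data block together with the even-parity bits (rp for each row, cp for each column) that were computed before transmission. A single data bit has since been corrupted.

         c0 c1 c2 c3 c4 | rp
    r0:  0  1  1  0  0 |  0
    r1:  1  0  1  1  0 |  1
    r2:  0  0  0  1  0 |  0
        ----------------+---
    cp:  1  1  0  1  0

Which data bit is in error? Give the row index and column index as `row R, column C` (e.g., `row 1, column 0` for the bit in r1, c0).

row 2, column 3

Recompute each row's even parity and compare to rp:
  r0: data parity 0, sent rp 0 → ok
  r1: data parity 1, sent rp 1 → ok
  r2: data parity 1, sent rp 0 → mismatch
Recompute each column's even parity and compare to cp:
  c0: data parity 1, sent cp 1 → ok
  c1: data parity 1, sent cp 1 → ok
  c2: data parity 0, sent cp 0 → ok
  c3: data parity 0, sent cp 1 → mismatch
  c4: data parity 0, sent cp 0 → ok
Exactly one row (r2) and one column (c3) fail → the flipped bit is at their intersection.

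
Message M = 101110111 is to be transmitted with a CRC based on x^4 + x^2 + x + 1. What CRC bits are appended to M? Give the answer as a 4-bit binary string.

0010

Append 4 zeros: 1011101110000. Divide by 10111 (XOR where the leading bit is 1):
  pos 0: 10111 XOR 10111 = 00000
  pos 6: 11100 XOR 10111 = 01011
  pos 7: 10110 XOR 10111 = 00001
Remainder (last 4 bits) = 0010. This is the CRC / FCS.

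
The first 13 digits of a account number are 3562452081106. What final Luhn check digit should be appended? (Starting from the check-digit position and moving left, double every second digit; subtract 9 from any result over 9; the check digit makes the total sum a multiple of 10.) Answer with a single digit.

4

Partial digits right→left: 6 0 1 1 8 0 2 5 4 2 6 5 3
Double every second digit counting from the check-digit position (so the 1st, 3rd, 5th, ... of the partial from the right).
  doubled (with −9 where >9): 3 2 7 4 8 3 6 → sum 33
  kept as-is: 0 1 0 5 2 5 → sum 13
Total = 33 + 13 = 46.
Check digit = (10 − (46 mod 10)) mod 10 = 4.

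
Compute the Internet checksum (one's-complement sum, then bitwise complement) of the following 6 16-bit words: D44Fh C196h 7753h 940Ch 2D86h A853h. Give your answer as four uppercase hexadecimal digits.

88DF

One's-complement addition (fold any carry out of bit 15 back into bit 0):
  0xD44F + 0xC196 = 0x195E5 → wrap carry → 0x95E6
  0x95E6 + 0x7753 = 0x10D39 → wrap carry → 0x0D3A
  0x0D3A + 0x940C = 0x0A146
  0xA146 + 0x2D86 = 0x0CECC
  0xCECC + 0xA853 = 0x1771F → wrap carry → 0x7720
One's-complement sum = 0x7720.
Checksum = ~0x7720 & 0xFFFF = 0x88DF.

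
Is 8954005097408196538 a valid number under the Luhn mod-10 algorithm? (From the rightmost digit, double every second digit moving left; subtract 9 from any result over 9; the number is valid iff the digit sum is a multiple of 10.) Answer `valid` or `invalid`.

invalid

From the right, keep odd positions and double even positions (subtract 9 from any doubled value over 9):
  doubled (positions 2,4,...): 6 3 2 0 5 0 0 8 9 → sum 33
  kept (positions 1,3,...): 8 5 9 8 4 9 5 0 5 8 → sum 61
Total = 94.
94 mod 10 = 4, so the number is invalid.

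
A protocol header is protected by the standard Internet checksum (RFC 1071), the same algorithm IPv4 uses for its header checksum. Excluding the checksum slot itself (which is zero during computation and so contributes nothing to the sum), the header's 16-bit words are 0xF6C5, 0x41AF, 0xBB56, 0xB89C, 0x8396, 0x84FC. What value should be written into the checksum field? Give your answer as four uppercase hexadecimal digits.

One's-complement addition (fold any carry out of bit 15 back into bit 0):
  0xF6C5 + 0x41AF = 0x13874 → wrap carry → 0x3875
  0x3875 + 0xBB56 = 0x0F3CB
  0xF3CB + 0xB89C = 0x1AC67 → wrap carry → 0xAC68
  0xAC68 + 0x8396 = 0x12FFE → wrap carry → 0x2FFF
  0x2FFF + 0x84FC = 0x0B4FB
One's-complement sum = 0xB4FB.
Checksum = ~0xB4FB & 0xFFFF = 0x4B04.

4B04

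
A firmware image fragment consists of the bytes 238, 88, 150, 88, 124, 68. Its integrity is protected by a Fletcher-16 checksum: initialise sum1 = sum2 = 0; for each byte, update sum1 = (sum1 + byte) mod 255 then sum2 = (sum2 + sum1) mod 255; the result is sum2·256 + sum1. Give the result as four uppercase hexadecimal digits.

F3F6

Running sums (mod 255):
  after byte 0 (238): sum1=238, sum2=238
  after byte 1 (88): sum1=71, sum2=54
  after byte 2 (150): sum1=221, sum2=20
  after byte 3 (88): sum1=54, sum2=74
  after byte 4 (124): sum1=178, sum2=252
  after byte 5 (68): sum1=246, sum2=243
Checksum = sum2·256 + sum1 = 243·256 + 246 = 62454 = 0xF3F6.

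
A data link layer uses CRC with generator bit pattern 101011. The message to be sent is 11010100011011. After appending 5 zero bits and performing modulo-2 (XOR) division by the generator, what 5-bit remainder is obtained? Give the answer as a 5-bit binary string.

Append 5 zeros: 1101010001101100000. Divide by 101011 (XOR where the leading bit is 1):
  pos 0: 110101 XOR 101011 = 011110
  pos 1: 111100 XOR 101011 = 010111
  pos 2: 101110 XOR 101011 = 000101
  pos 5: 101011 XOR 101011 = 000000
  pos 12: 110000 XOR 101011 = 011011
  pos 13: 110110 XOR 101011 = 011101
Remainder (last 5 bits) = 11101. This is the CRC / FCS.

11101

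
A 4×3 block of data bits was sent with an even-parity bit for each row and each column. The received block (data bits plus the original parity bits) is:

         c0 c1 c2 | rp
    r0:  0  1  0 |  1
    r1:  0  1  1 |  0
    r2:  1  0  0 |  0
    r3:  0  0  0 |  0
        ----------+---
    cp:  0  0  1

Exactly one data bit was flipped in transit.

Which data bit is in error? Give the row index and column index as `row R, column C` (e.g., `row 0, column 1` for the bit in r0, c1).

row 2, column 0

Recompute each row's even parity and compare to rp:
  r0: data parity 1, sent rp 1 → ok
  r1: data parity 0, sent rp 0 → ok
  r2: data parity 1, sent rp 0 → mismatch
  r3: data parity 0, sent rp 0 → ok
Recompute each column's even parity and compare to cp:
  c0: data parity 1, sent cp 0 → mismatch
  c1: data parity 0, sent cp 0 → ok
  c2: data parity 1, sent cp 1 → ok
Exactly one row (r2) and one column (c0) fail → the flipped bit is at their intersection.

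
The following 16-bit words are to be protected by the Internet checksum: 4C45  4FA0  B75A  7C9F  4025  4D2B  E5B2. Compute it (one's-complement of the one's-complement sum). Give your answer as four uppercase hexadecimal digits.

BD1C

One's-complement addition (fold any carry out of bit 15 back into bit 0):
  0x4C45 + 0x4FA0 = 0x09BE5
  0x9BE5 + 0xB75A = 0x1533F → wrap carry → 0x5340
  0x5340 + 0x7C9F = 0x0CFDF
  0xCFDF + 0x4025 = 0x11004 → wrap carry → 0x1005
  0x1005 + 0x4D2B = 0x05D30
  0x5D30 + 0xE5B2 = 0x142E2 → wrap carry → 0x42E3
One's-complement sum = 0x42E3.
Checksum = ~0x42E3 & 0xFFFF = 0xBD1C.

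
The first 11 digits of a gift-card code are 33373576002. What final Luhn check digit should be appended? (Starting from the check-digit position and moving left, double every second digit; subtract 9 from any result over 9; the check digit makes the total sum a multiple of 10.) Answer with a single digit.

Partial digits right→left: 2 0 0 6 7 5 3 7 3 3 3
Double every second digit counting from the check-digit position (so the 1st, 3rd, 5th, ... of the partial from the right).
  doubled (with −9 where >9): 4 0 5 6 6 6 → sum 27
  kept as-is: 0 6 5 7 3 → sum 21
Total = 27 + 21 = 48.
Check digit = (10 − (48 mod 10)) mod 10 = 2.

2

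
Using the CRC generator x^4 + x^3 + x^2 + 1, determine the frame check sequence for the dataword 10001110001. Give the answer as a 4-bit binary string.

0010

Append 4 zeros: 100011100010000. Divide by 11101 (XOR where the leading bit is 1):
  pos 0: 10001 XOR 11101 = 01100
  pos 1: 11001 XOR 11101 = 00100
  pos 3: 10010 XOR 11101 = 01111
  pos 4: 11110 XOR 11101 = 00011
  pos 7: 11010 XOR 11101 = 00111
  pos 9: 11100 XOR 11101 = 00001
Remainder (last 4 bits) = 0010. This is the CRC / FCS.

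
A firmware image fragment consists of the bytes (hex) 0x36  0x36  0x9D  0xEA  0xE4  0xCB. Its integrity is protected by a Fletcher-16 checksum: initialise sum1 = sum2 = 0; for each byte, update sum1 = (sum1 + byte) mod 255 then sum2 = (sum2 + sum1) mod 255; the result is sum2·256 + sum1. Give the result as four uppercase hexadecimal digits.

Running sums (mod 255):
  after byte 0 (0x36): sum1=54, sum2=54
  after byte 1 (0x36): sum1=108, sum2=162
  after byte 2 (0x9D): sum1=10, sum2=172
  after byte 3 (0xEA): sum1=244, sum2=161
  after byte 4 (0xE4): sum1=217, sum2=123
  after byte 5 (0xCB): sum1=165, sum2=33
Checksum = sum2·256 + sum1 = 33·256 + 165 = 8613 = 0x21A5.

21A5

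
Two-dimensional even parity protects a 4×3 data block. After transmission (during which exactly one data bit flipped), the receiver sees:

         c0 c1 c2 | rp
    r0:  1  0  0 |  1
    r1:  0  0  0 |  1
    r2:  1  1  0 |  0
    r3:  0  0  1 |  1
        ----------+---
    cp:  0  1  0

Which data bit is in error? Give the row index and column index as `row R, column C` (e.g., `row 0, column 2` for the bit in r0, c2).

row 1, column 2

Recompute each row's even parity and compare to rp:
  r0: data parity 1, sent rp 1 → ok
  r1: data parity 0, sent rp 1 → mismatch
  r2: data parity 0, sent rp 0 → ok
  r3: data parity 1, sent rp 1 → ok
Recompute each column's even parity and compare to cp:
  c0: data parity 0, sent cp 0 → ok
  c1: data parity 1, sent cp 1 → ok
  c2: data parity 1, sent cp 0 → mismatch
Exactly one row (r1) and one column (c2) fail → the flipped bit is at their intersection.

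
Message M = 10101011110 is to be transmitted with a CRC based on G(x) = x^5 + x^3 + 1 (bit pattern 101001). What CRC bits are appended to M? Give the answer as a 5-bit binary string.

Append 5 zeros: 1010101111000000. Divide by 101001 (XOR where the leading bit is 1):
  pos 0: 101010 XOR 101001 = 000011
  pos 4: 111111 XOR 101001 = 010110
  pos 5: 101100 XOR 101001 = 000101
  pos 8: 101000 XOR 101001 = 000001
Remainder (last 5 bits) = 00100. This is the CRC / FCS.

00100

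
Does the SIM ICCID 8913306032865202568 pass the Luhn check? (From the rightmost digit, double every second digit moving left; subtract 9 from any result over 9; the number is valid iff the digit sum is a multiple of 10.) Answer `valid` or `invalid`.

From the right, keep odd positions and double even positions (subtract 9 from any doubled value over 9):
  doubled (positions 2,4,...): 3 4 4 3 4 0 0 6 9 → sum 33
  kept (positions 1,3,...): 8 5 0 5 8 3 6 3 1 8 → sum 47
Total = 80.
80 mod 10 = 0, so the number is valid.

valid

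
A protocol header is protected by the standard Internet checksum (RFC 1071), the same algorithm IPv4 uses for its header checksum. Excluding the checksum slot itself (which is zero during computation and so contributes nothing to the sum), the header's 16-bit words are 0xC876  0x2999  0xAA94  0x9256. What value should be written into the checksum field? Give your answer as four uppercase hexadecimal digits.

D104

One's-complement addition (fold any carry out of bit 15 back into bit 0):
  0xC876 + 0x2999 = 0x0F20F
  0xF20F + 0xAA94 = 0x19CA3 → wrap carry → 0x9CA4
  0x9CA4 + 0x9256 = 0x12EFA → wrap carry → 0x2EFB
One's-complement sum = 0x2EFB.
Checksum = ~0x2EFB & 0xFFFF = 0xD104.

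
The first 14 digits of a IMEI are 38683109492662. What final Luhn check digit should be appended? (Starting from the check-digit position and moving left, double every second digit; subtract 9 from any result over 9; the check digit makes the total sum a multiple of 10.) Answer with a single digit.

5

Partial digits right→left: 2 6 6 2 9 4 9 0 1 3 8 6 8 3
Double every second digit counting from the check-digit position (so the 1st, 3rd, 5th, ... of the partial from the right).
  doubled (with −9 where >9): 4 3 9 9 2 7 7 → sum 41
  kept as-is: 6 2 4 0 3 6 3 → sum 24
Total = 41 + 24 = 65.
Check digit = (10 − (65 mod 10)) mod 10 = 5.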